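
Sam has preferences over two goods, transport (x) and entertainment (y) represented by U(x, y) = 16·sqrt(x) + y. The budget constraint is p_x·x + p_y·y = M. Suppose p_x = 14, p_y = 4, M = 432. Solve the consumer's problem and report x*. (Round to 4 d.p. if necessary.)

MU_x = 8/√x, MU_y = 1. Tangency: 8/√x = p_x/p_y.
Thus x* = (8·p_y/p_x)² — independent of M — with the rest of income spent on y.
Plugging in: x* = (8·4/14)² = 5.2245.

x* = 5.2245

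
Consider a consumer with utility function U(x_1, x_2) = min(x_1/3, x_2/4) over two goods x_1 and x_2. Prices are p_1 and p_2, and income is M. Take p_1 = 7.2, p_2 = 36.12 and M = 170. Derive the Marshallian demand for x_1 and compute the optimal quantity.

Demand: x_1*(p_1,p_2,M) = 3·M/(3·p_1 + 4·p_2), x_2* = 4·M/(3·p_1 + 4·p_2).
Here 3·7.2 + 4·36.12 = 166.08, giving x_1* = 3.0708.

x_1* = 3.0708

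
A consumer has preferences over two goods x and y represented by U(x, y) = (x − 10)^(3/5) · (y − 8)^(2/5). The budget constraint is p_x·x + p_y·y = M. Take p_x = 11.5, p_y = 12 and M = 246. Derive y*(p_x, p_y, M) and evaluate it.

y* = 9.1667

MRS = (3/2)·(y−8)/(x−10). Tangency with p_x/p_y gives y−8 = (2/3)·(p_x/p_y)·(x−10).
After buying the subsistence bundle (10, 8), a share 0.6 of the remaining income goes to x: x* = 10 + 0.6·(M − 10p_x − 8p_y)/p_x.
Discretionary income = 246 − 10·11.5 − 8·12 = 35; y* = 8 + 0.4·35/12 = 9.1667.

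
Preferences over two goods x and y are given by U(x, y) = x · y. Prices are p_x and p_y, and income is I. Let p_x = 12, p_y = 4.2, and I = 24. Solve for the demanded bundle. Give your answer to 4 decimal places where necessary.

x* = 1, y* = 2.8571

Tangency: MRS = y/x = p_x/p_y.
So p_y·y = p_x·x; combined with the budget, a share 0.5 of income goes to x.
Demand: x*(p_x,p_y,I) = 0.5·I/p_x and y* = 0.5·I/p_y.
At p_x=12, p_y=4.2, I=24: x* = 0.5·24/12 = 1, y* = 2.8571.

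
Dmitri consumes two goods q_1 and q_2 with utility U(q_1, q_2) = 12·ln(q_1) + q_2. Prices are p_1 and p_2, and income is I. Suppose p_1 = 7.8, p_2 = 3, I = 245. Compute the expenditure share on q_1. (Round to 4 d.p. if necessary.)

Set MRS = p_1/p_2: (12/q_1)/1 = p_1/p_2.
So q_1*(p_1,p_2) = 12·p_2/p_1, independent of income; and q_2* = (I − 12·p_2)/p_2.
At the given prices: q_1* = 12·3/7.8 = 4.6154, and q_2* = 69.6667.
Expenditure on q_1: 7.8·4.6154 = 36; share = 0.1469.

share on q_1 = 0.1469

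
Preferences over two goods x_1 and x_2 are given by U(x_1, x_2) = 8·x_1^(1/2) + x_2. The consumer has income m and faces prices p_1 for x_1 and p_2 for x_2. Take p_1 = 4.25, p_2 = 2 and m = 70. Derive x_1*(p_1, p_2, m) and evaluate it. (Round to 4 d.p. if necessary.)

x_1* = 3.5433

MU_x_1 = 4/√x_1, MU_x_2 = 1. Tangency: 4/√x_1 = p_1/p_2.
Thus x_1* = (4·p_2/p_1)² — independent of m — with the rest of income spent on x_2.
Plugging in: x_1* = (4·2/4.25)² = 3.5433.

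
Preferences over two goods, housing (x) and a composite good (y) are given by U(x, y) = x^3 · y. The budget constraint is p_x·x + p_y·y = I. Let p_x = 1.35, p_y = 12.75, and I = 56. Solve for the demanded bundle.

Tangency: MRS = 3·y/x = p_x/p_y.
Rearranging, p_y·y = (1/3)·p_x·x. Substituting into the budget gives p_x·x·(1 + (1/3)) = I.
Demand: x*(p_x,p_y,I) = 0.75·I/p_x and y* = 0.25·I/p_y.
At p_x=1.35, p_y=12.75, I=56: x* = 0.75·56/1.35 = 31.1111, y* = 1.098.

x* = 31.1111, y* = 1.098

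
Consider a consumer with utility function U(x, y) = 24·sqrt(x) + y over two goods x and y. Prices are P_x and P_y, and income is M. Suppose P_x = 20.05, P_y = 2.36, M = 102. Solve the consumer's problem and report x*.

x* = 1.9951

MU_x = 12/√x, MU_y = 1. Tangency: 12/√x = P_x/P_y.
Thus x* = (12·P_y/P_x)² — independent of M — with the rest of income spent on y.
Plugging in: x* = (12·2.36/20.05)² = 1.9951.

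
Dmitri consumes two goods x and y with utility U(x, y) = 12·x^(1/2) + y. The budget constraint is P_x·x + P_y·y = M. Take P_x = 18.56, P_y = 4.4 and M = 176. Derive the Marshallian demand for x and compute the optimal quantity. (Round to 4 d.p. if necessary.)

Thus x* = (6·P_y/P_x)² — independent of M — with the rest of income spent on y.
Plugging in: x* = (6·4.4/18.56)² = 2.0233.

x* = 2.0233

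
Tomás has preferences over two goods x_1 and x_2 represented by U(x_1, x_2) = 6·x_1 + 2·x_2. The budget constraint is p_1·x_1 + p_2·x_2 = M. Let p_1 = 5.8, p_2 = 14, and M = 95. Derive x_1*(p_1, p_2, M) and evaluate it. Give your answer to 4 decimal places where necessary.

x_1* = 16.3793

Linear utility — the consumer picks whichever good has higher MU/price: 6/5.8 = 1.0345 vs 2/14 = 0.1429.
x_1 gives more utility per dollar, so spend all income on x_1: x_1* = M/p_1, x_2* = 0.
Numerically: x_1* = 16.3793, x_2* = 0.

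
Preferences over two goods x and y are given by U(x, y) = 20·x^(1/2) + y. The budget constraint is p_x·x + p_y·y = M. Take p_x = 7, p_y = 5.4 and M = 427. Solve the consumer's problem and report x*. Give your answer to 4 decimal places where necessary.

Set MRS = p_x/p_y: 10·x^(−1/2) = p_x/p_y.
Thus x* = (10·p_y/p_x)² — independent of M — with the rest of income spent on y.
Plugging in: x* = (10·5.4/7)² = 59.5102.

x* = 59.5102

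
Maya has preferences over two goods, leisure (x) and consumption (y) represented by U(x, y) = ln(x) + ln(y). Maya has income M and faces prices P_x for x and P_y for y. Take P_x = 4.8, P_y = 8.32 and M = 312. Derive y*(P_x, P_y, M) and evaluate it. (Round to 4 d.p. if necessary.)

y* = 18.75

MU_x/MU_y = (y)/(x); tangency sets this equal to P_x/P_y.
Rearranging, P_y·y = P_x·x. Substituting into the budget gives P_x·x·(1 + 1) = M.
Demand: x*(P_x,P_y,M) = 0.5·M/P_x and y* = 0.5·M/P_y.
At P_x=4.8, P_y=8.32, M=312: y* = 0.5·312/8.32 = 18.75.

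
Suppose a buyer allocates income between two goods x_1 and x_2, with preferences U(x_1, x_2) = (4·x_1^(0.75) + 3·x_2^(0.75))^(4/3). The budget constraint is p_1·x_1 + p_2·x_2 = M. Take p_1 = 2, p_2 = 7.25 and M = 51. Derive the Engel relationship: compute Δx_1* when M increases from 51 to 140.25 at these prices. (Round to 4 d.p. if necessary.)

MRS = MU_x_1/MU_x_2 = (4/3)·(x_2/x_1)^(0.25). Set equal to p_1/p_2.
Solve for the ratio: x_2/x_1 = [(3/4)·p_1/p_2]^(4).
With the ratio pinned down, the budget gives x_1* = M/(p_1 + p_2·(x_2/x_1)) and x_2* = (x_2/x_1)·x_1*.
Numerically x_2/x_1 = 0.001832, so x_1* = 51/(2 + 7.25·0.001832) = 25.3317.
At M' = 140.25: x_1* = 69.6623. Change: 69.6623 − 25.3317 = 44.3305.

Δx_1* = 44.3305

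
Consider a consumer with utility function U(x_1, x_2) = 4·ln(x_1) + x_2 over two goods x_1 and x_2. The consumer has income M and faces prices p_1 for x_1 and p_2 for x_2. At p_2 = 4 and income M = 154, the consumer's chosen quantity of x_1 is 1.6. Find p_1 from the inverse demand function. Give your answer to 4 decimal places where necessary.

MU_x_1 = 4/x_1, MU_x_2 = 1. Tangency: 4/x_1 = p_1/p_2.
So x_1*(p_1,p_2) = 4·p_2/p_1, independent of income; and x_2* = (M − 4·p_2)/p_2.
Set x_1* = 1.6 in the demand function and solve for p_1: p_1 = 10.

p_1 = 10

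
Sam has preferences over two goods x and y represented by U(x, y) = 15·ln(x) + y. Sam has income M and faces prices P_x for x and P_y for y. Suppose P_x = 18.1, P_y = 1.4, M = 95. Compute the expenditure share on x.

Set MRS = P_x/P_y: (15/x)/1 = P_x/P_y.
So x*(P_x,P_y) = 15·P_y/P_x, independent of income; and y* = (M − 15·P_y)/P_y.
At the given prices: x* = 15·1.4/18.1 = 1.1602, and y* = 52.8571.
Expenditure on x: 18.1·1.1602 = 21; share = 0.2211.

share on x = 0.2211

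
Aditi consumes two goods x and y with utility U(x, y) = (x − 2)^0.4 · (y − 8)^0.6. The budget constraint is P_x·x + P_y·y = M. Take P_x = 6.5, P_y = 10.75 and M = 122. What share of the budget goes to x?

share on x = 0.182

This is Cobb-Douglas in (x−2, y−8): tangency gives 0.4·P_y·(y−8) = 0.6·P_x·(x−2).
After buying the subsistence bundle (2, 8), a share 0.4 of the remaining income goes to x: x* = 2 + 0.4·(M − 2P_x − 8P_y)/P_x.
Discretionary income = 122 − 2·6.5 − 8·10.75 = 23; x* = 2 + 0.4·23/6.5 = 3.4154; y* = 8 + 0.6·23/10.75 = 9.2837.
Expenditure on x: 6.5·3.4154 = 22.2; share = 0.182.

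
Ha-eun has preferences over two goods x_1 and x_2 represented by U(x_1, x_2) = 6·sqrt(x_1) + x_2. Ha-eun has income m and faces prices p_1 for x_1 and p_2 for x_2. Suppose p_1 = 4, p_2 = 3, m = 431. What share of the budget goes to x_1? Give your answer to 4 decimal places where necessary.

Plugging in: x_1* = (3·3/4)² = 5.0625, x_2* = 136.9167.
Expenditure on x_1: 4·5.0625 = 20.25; share = 0.047.

share on x_1 = 0.047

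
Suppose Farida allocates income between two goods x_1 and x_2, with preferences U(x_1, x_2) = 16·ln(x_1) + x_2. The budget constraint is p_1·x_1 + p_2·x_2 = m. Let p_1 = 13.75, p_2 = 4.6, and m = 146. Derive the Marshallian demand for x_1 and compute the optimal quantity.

x_1* = 5.3527

MU_x_1 = 16/x_1, MU_x_2 = 1. Tangency: 16/x_1 = p_1/p_2.
So x_1*(p_1,p_2) = 16·p_2/p_1, independent of income; and x_2* = (m − 16·p_2)/p_2.
At the given prices: x_1* = 16·4.6/13.75 = 5.3527.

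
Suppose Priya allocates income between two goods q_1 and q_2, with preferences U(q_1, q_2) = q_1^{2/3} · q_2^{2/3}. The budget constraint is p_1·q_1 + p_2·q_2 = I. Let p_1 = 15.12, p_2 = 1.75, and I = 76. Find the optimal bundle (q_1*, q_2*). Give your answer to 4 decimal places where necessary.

Tangency: MRS = q_2/q_1 = p_1/p_2.
Rearranging, p_2·q_2 = p_1·q_1. Substituting into the budget gives p_1·q_1·(1 + 1) = I.
Demand: q_1*(p_1,p_2,I) = 0.5·I/p_1 and q_2* = 0.5·I/p_2.
At p_1=15.12, p_2=1.75, I=76: q_1* = 0.5·76/15.12 = 2.5132, q_2* = 21.7143.

q_1* = 2.5132, q_2* = 21.7143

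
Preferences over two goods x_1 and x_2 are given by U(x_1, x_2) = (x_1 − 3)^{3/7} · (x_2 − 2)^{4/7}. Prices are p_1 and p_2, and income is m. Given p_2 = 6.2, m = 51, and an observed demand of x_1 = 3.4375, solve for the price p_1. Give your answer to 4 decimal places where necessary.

p_1 = 9.6

MRS = (3/4)·(x_2−2)/(x_1−3). Tangency with p_1/p_2 gives x_2−2 = (4/3)·(p_1/p_2)·(x_1−3).
Substituting into the budget: x_1* = 3 + 3/7·(m − 3·p_1 − 2·p_2)/p_1, and x_2* = 2 + 4/7·(…)/p_2.
Set x_1* = 3.4375 in the demand function and solve for p_1: p_1 = 9.6.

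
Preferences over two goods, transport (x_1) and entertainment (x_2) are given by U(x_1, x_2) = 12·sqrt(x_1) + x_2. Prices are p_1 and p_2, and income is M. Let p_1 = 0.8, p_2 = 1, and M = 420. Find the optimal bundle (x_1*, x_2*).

x_1* = 56.25, x_2* = 375

Plugging in: x_1* = (6·1/0.8)² = 56.25, x_2* = 375.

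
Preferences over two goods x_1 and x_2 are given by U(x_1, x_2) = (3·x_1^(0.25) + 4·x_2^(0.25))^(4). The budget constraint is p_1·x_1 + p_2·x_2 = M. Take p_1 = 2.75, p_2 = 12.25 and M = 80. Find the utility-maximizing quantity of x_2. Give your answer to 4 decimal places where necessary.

x_2* = 3.0787

From the CES first-order condition, (3/4)·(x_2/x_1)^(0.75) = p_1/p_2.
Hence x_2/x_1 = ((4/3)·p_1/p_2)^(1/(0.75)), i.e. raised to the 4/3 power.
With the ratio pinned down, the budget gives x_1* = M/(p_1 + p_2·(x_2/x_1)) and x_2* = (x_2/x_1)·x_1*.
Numerically x_2/x_1 = 0.200223, so x_1* = 80/(2.75 + 12.25·0.200223) = 15.3765 and x_2* = 0.200223·15.3765 = 3.0787.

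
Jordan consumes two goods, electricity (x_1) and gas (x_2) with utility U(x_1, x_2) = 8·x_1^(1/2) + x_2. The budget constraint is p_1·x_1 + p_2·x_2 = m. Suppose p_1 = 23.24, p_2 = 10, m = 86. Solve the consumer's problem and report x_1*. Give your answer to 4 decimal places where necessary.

Utility is quasi-linear in x_2; the FOC for x_1 is 4/√x_1 = p_1/p_2.
Thus x_1* = (4·p_2/p_1)² — independent of m — with the rest of income spent on x_2.
Plugging in: x_1* = (4·10/23.24)² = 2.9624.

x_1* = 2.9624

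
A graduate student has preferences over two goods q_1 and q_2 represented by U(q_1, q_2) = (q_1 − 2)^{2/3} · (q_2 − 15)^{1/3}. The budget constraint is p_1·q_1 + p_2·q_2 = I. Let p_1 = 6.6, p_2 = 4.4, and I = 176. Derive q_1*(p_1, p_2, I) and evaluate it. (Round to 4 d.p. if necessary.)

This is Cobb-Douglas in (q_1−2, q_2−15): tangency gives 2/3·p_2·(q_2−15) = 1/3·p_1·(q_1−2).
Substituting into the budget: q_1* = 2 + 2/3·(I − 2·p_1 − 15·p_2)/p_1, and q_2* = 15 + 1/3·(…)/p_2.
Discretionary income = 176 − 2·6.6 − 15·4.4 = 96.8; q_1* = 2 + 2/3·96.8/6.6 = 11.7778.

q_1* = 11.7778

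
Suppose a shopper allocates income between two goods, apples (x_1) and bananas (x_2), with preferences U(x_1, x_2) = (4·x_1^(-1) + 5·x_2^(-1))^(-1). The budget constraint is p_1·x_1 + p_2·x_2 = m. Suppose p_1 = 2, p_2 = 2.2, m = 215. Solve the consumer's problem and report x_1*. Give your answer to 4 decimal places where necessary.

x_1* = 49.4798

MU_x_1 ∝ 4·x_1^(-2), MU_x_2 ∝ 5·x_2^(-2), so MRS = (4/5)·(x_2/x_1)^(2) = p_1/p_2.
Solve for the ratio: x_2/x_1 = [(5/4)·p_1/p_2]^(0.5).
With the ratio pinned down, the budget gives x_1* = m/(p_1 + p_2·(x_2/x_1)) and x_2* = (x_2/x_1)·x_1*.
Numerically x_2/x_1 = 1.066004, so x_1* = 215/(2 + 2.2·1.066004) = 49.4798.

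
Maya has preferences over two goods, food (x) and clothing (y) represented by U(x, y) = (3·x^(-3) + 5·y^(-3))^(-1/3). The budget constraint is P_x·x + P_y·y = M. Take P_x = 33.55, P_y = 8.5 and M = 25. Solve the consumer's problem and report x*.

x* = 0.5301

With the ratio pinned down, the budget gives x* = M/(P_x + P_y·(y/x)) and y* = (y/x)·x*.
Numerically y/x = 1.601513, so x* = 25/(33.55 + 8.5·1.601513) = 0.5301.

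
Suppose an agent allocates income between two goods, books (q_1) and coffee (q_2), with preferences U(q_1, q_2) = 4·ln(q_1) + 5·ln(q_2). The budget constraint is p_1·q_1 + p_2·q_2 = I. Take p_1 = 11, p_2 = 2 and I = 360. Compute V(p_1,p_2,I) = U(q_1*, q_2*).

MU_q_1/MU_q_2 = (4·q_2)/(5·q_1); tangency sets this equal to p_1/p_2.
So 4·p_2·q_2 = 5·p_1·q_1; combined with the budget, a share 4/9 of income goes to q_1.
Demand: q_1*(p_1,p_2,I) = 4/9·I/p_1 and q_2* = 5/9·I/p_2.
At p_1=11, p_2=2, I=360: q_1* = 4/9·360/11 = 14.5455, q_2* = 100.
Utility at the optimum: U(14.5455, 100) = 33.735.

V = 33.735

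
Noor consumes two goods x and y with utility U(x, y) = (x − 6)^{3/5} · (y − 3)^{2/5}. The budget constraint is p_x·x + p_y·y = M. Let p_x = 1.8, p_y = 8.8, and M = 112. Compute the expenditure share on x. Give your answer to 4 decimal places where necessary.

This is Cobb-Douglas in (x−6, y−3): tangency gives 0.6·p_y·(y−3) = 0.4·p_x·(x−6).
Substituting into the budget: x* = 6 + 0.6·(M − 6·p_x − 3·p_y)/p_x, and y* = 3 + 0.4·(…)/p_y.
Discretionary income = 112 − 6·1.8 − 3·8.8 = 74.8; x* = 6 + 0.6·74.8/1.8 = 30.9333; y* = 3 + 0.4·74.8/8.8 = 6.4.
Expenditure on x: 1.8·30.9333 = 55.68; share = 0.4971.

share on x = 0.4971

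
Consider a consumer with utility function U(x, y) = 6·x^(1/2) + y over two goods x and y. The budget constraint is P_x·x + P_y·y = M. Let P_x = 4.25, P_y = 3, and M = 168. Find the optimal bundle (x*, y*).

x* = 4.4844, y* = 49.6471

Set MRS = P_x/P_y: 3·x^(−1/2) = P_x/P_y.
Solve: √x = 3·P_y/P_x, so x*(P_x,P_y) = (3·P_y/P_x)², and y* = (M − P_x·x*)/P_y.
Plugging in: x* = (3·3/4.25)² = 4.4844, y* = 49.6471.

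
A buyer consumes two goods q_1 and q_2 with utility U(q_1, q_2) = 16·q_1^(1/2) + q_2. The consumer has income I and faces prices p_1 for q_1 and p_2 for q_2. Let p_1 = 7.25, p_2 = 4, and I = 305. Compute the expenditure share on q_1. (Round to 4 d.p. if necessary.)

share on q_1 = 0.4631

MU_q_1 = 8/√q_1, MU_q_2 = 1. Tangency: 8/√q_1 = p_1/p_2.
Solve: √q_1 = 8·p_2/p_1, so q_1*(p_1,p_2) = (8·p_2/p_1)², and q_2* = (I − p_1·q_1*)/p_2.
Plugging in: q_1* = (8·4/7.25)² = 19.4816, q_2* = 40.9397.
Expenditure on q_1: 7.25·19.4816 = 141.2414; share = 0.4631.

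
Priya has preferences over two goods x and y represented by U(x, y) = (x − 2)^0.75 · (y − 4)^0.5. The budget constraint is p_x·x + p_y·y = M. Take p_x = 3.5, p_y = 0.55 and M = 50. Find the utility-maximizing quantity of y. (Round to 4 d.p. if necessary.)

y* = 33.6727

MRS = (3/2)·(y−4)/(x−2). Tangency with p_x/p_y gives y−4 = (2/3)·(p_x/p_y)·(x−2).
Substituting into the budget: x* = 2 + 0.6·(M − 2·p_x − 4·p_y)/p_x, and y* = 4 + 0.4·(…)/p_y.
Discretionary income = 50 − 2·3.5 − 4·0.55 = 40.8; y* = 4 + 0.4·40.8/0.55 = 33.6727.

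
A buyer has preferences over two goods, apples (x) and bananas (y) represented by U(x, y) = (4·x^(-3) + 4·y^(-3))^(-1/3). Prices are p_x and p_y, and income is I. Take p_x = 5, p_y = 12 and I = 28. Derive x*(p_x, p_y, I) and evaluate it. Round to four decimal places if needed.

MU_x ∝ 4·x^(-4), MU_y ∝ 4·y^(-4), so MRS = (y/x)^(4) = p_x/p_y.
Solve for the ratio: y/x = [p_x/p_y]^(0.25).
Substitute y = (y/x)·x into the budget: x* = I/(p_x + p_y·(y/x)).
Numerically y/x = 0.803428, so x* = 28/(5 + 12·0.803428) = 1.9124.

x* = 1.9124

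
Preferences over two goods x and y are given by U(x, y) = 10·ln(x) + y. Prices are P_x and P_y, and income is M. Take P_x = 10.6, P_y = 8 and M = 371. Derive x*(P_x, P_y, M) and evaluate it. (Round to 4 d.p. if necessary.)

So x*(P_x,P_y) = 10·P_y/P_x, independent of income; and y* = (M − 10·P_y)/P_y.
At the given prices: x* = 10·8/10.6 = 7.5472.

x* = 7.5472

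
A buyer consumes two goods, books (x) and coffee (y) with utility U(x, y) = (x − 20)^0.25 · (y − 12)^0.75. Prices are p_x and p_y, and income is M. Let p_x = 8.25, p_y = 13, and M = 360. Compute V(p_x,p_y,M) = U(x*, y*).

V = 1.9155

This is Cobb-Douglas in (x−20, y−12): tangency gives 0.25·p_y·(y−12) = 0.75·p_x·(x−20).
Substituting into the budget: x* = 20 + 0.25·(M − 20·p_x − 12·p_y)/p_x, and y* = 12 + 0.75·(…)/p_y.
Discretionary income = 360 − 20·8.25 − 12·13 = 39; x* = 20 + 0.25·39/8.25 = 21.1818; y* = 12 + 0.75·39/13 = 14.25.
Utility at the optimum: U(21.1818, 14.25) = 1.9155.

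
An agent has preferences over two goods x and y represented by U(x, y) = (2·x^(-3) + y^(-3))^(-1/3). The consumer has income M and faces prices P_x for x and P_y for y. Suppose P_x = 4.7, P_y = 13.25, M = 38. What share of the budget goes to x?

share on x = 0.3534

MRS = MU_x/MU_y = 2·(y/x)^(4). Set equal to P_x/P_y.
Solve for the ratio: y/x = [(1/2)·P_x/P_y]^(0.25).
Substitute y = (y/x)·x into the budget: x* = M/(P_x + P_y·(y/x)).
Numerically y/x = 0.648953, so x* = 38/(4.7 + 13.25·0.648953) = 2.8574 and y* = 0.648953·2.8574 = 1.8543.
Expenditure on x: 4.7·2.8574 = 13.43; share = 0.3534.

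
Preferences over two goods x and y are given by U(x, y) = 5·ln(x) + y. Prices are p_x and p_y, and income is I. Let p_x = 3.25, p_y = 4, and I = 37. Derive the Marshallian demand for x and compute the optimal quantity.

x* = 6.1538

Set MRS = p_x/p_y: (5/x)/1 = p_x/p_y.
So x*(p_x,p_y) = 5·p_y/p_x, independent of income; and y* = (I − 5·p_y)/p_y.
At the given prices: x* = 5·4/3.25 = 6.1538.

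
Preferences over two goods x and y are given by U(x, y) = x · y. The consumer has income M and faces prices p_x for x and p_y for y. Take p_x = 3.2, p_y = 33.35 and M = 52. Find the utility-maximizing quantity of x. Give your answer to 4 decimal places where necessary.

x* = 8.125

Demand: x*(p_x,p_y,M) = 0.5·M/p_x and y* = 0.5·M/p_y.
At p_x=3.2, p_y=33.35, M=52: x* = 0.5·52/3.2 = 8.125.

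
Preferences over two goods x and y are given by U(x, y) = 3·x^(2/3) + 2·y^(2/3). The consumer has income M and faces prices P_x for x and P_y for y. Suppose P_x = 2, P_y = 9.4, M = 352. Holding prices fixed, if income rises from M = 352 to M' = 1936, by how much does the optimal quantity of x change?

MRS = MU_x/MU_y = (3/2)·(y/x)^(1/3). Set equal to P_x/P_y.
Solve for the ratio: y/x = [(2/3)·P_x/P_y]^(3).
Substitute y = (y/x)·x into the budget: x* = M/(P_x + P_y·(y/x)).
Numerically y/x = 0.002854, so x* = 352/(2 + 9.4·0.002854) = 173.6705.
At M' = 1936: x* = 955.1879. Change: 955.1879 − 173.6705 = 781.5174.

Δx* = 781.5174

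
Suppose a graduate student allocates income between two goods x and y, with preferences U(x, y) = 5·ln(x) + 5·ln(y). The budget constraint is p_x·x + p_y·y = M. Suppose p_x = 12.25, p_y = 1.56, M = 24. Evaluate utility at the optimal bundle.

The MRS is y/x. Set MRS = p_x/p_y.
Rearranging, p_y·y = p_x·x. Substituting into the budget gives p_x·x·(1 + 1) = M.
Demand: x*(p_x,p_y,M) = 0.5·M/p_x and y* = 0.5·M/p_y.
At p_x=12.25, p_y=1.56, M=24: x* = 0.5·24/12.25 = 0.9796, y* = 7.6923.
Utility at the optimum: U(0.9796, 7.6923) = 10.098.

V = 10.098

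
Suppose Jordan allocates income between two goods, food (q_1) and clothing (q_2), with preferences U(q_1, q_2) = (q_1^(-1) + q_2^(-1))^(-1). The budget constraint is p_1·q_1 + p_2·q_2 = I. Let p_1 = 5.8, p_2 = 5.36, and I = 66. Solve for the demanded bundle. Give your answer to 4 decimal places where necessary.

From the CES first-order condition, (q_2/q_1)^(2) = p_1/p_2.
Solve for the ratio: q_2/q_1 = [p_1/p_2]^(0.5).
Substitute q_2 = (q_2/q_1)·q_1 into the budget: q_1* = I/(p_1 + p_2·(q_2/q_1)).
Numerically q_2/q_1 = 1.040235, so q_1* = 66/(5.8 + 5.36·1.040235) = 5.8019 and q_2* = 1.040235·5.8019 = 6.0353.

q_1* = 5.8019, q_2* = 6.0353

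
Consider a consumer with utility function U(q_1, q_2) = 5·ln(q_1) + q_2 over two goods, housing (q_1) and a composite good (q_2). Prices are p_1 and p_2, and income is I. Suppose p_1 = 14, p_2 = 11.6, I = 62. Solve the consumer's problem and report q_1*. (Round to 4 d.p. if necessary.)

Set MRS = p_1/p_2: (5/q_1)/1 = p_1/p_2.
So q_1*(p_1,p_2) = 5·p_2/p_1, independent of income; and q_2* = (I − 5·p_2)/p_2.
At the given prices: q_1* = 5·11.6/14 = 4.1429.

q_1* = 4.1429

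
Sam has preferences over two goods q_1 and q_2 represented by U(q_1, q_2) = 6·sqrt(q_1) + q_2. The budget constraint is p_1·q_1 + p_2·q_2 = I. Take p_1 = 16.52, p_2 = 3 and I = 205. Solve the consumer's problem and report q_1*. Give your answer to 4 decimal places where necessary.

Utility is quasi-linear in q_2; the FOC for q_1 is 3/√q_1 = p_1/p_2.
Solve: √q_1 = 3·p_2/p_1, so q_1*(p_1,p_2) = (3·p_2/p_1)², and q_2* = (I − p_1·q_1*)/p_2.
Plugging in: q_1* = (3·3/16.52)² = 0.2968.

q_1* = 0.2968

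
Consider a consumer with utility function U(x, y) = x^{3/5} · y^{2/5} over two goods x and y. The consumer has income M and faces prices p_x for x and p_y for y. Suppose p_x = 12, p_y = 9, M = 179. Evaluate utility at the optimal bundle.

The MRS is (3/2)·y/x. Set MRS = p_x/p_y.
So 0.6·p_y·y = 0.4·p_x·x; combined with the budget, a share 0.6 of income goes to x.
Demand: x*(p_x,p_y,M) = 0.6·M/p_x and y* = 0.4·M/p_y.
At p_x=12, p_y=9, M=179: x* = 0.6·179/12 = 8.95, y* = 7.9556.
Utility at the optimum: U(8.95, 7.9556) = 8.5381.

V = 8.5381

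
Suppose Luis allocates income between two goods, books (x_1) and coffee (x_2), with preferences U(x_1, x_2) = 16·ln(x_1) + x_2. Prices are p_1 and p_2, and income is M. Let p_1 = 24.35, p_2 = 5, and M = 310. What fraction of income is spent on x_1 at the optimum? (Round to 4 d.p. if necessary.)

MU_x_1 = 16/x_1, MU_x_2 = 1. Tangency: 16/x_1 = p_1/p_2.
So x_1*(p_1,p_2) = 16·p_2/p_1, independent of income; and x_2* = (M − 16·p_2)/p_2.
At the given prices: x_1* = 16·5/24.35 = 3.2854, and x_2* = 46.
Expenditure on x_1: 24.35·3.2854 = 80; share = 0.2581.

share on x_1 = 0.2581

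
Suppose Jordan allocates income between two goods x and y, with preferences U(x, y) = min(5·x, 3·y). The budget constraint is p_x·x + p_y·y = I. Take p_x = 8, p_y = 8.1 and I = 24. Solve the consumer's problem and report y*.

y* = 1.8605

With perfect complements, no substitution: consume in ratio x:y = 3:5.
Budget: p_x·x + p_y·(5/3)·x = I, so (3·p_x + 5·p_y)·x = 3·I.
Demand: x*(p_x,p_y,I) = 3·I/(3·p_x + 5·p_y), y* = 5·I/(3·p_x + 5·p_y).
Here 3·8 + 5·8.1 = 64.5, giving y* = 1.8605.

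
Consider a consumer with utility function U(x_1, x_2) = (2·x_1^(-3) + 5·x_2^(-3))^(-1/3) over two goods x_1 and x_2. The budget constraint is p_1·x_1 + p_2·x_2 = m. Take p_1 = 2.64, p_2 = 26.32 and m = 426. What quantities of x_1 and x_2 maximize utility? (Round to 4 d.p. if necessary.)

x_1* = 20.0328, x_2* = 14.176

Substitute x_2 = (x_2/x_1)·x_1 into the budget: x_1* = m/(p_1 + p_2·(x_2/x_1)).
Numerically x_2/x_1 = 0.707643, so x_1* = 426/(2.64 + 26.32·0.707643) = 20.0328 and x_2* = 0.707643·20.0328 = 14.176.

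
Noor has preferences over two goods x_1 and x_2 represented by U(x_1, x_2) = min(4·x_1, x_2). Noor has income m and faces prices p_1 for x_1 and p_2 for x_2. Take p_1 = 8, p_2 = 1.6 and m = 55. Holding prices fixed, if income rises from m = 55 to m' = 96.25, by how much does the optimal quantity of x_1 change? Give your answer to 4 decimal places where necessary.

Δx_1* = 2.8646

Here 8 + 4·1.6 = 14.4, giving x_1* = 3.8194.
At m' = 96.25: x_1* = 6.684. Change: 6.684 − 3.8194 = 2.8646.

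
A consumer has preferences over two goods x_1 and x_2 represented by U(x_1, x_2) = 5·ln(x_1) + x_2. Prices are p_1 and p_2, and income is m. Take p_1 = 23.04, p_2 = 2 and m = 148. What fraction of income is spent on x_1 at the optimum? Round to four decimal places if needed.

share on x_1 = 0.0676

Set MRS = p_1/p_2: (5/x_1)/1 = p_1/p_2.
So x_1*(p_1,p_2) = 5·p_2/p_1, independent of income; and x_2* = (m − 5·p_2)/p_2.
At the given prices: x_1* = 5·2/23.04 = 0.434, and x_2* = 69.
Expenditure on x_1: 23.04·0.434 = 10; share = 0.0676.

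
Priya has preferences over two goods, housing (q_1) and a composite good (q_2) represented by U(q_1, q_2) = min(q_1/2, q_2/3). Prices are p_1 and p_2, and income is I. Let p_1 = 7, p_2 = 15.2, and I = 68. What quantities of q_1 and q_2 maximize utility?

q_1* = 2.2819, q_2* = 3.4228

Leontief preferences: the optimum is at the kink where q_1/2 = q_2/3, i.e. q_2 = (3/2)·q_1.
Budget: p_1·q_1 + p_2·(3/2)·q_1 = I, so (2·p_1 + 3·p_2)·q_1 = 2·I.
Demand: q_1*(p_1,p_2,I) = 2·I/(2·p_1 + 3·p_2), q_2* = 3·I/(2·p_1 + 3·p_2).
Here 2·7 + 3·15.2 = 59.6, giving q_1* = 2.2819 and q_2* = 3.4228.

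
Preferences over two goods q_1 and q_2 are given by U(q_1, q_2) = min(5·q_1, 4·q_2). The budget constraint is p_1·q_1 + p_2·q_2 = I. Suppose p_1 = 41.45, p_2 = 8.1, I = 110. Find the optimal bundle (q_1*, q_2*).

Leontief preferences: the optimum is at the kink where q_1/4 = q_2/5, i.e. q_2 = (5/4)·q_1.
Budget: p_1·q_1 + p_2·(5/4)·q_1 = I, so (4·p_1 + 5·p_2)·q_1 = 4·I.
Demand: q_1*(p_1,p_2,I) = 4·I/(4·p_1 + 5·p_2), q_2* = 5·I/(4·p_1 + 5·p_2).
Here 4·41.45 + 5·8.1 = 206.3, giving q_1* = 2.1328 and q_2* = 2.666.

q_1* = 2.1328, q_2* = 2.666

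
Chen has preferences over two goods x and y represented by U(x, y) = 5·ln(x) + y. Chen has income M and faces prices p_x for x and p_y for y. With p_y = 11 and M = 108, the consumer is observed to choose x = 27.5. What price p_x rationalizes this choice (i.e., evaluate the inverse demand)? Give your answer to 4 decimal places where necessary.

p_x = 2

MU_x = 5/x, MU_y = 1. Tangency: 5/x = p_x/p_y.
So x*(p_x,p_y) = 5·p_y/p_x, independent of income; and y* = (M − 5·p_y)/p_y.
Set x* = 27.5 in the demand function and solve for p_x: p_x = 2.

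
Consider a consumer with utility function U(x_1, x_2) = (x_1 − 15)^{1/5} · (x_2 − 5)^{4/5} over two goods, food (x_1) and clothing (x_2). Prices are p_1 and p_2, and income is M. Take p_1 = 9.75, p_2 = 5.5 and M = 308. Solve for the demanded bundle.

After buying the subsistence bundle (15, 5), a share 0.2 of the remaining income goes to x_1: x_1* = 15 + 0.2·(M − 15p_1 − 5p_2)/p_1.
Discretionary income = 308 − 15·9.75 − 5·5.5 = 134.25; x_1* = 15 + 0.2·134.25/9.75 = 17.7538; x_2* = 5 + 0.8·134.25/5.5 = 24.5273.

x_1* = 17.7538, x_2* = 24.5273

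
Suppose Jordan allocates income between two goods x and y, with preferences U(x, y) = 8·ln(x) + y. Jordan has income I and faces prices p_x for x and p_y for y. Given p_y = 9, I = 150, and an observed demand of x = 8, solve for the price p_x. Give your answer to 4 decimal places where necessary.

p_x = 9

Set MRS = p_x/p_y: (8/x)/1 = p_x/p_y.
So x*(p_x,p_y) = 8·p_y/p_x, independent of income; and y* = (I − 8·p_y)/p_y.
Set x* = 8 in the demand function and solve for p_x: p_x = 9.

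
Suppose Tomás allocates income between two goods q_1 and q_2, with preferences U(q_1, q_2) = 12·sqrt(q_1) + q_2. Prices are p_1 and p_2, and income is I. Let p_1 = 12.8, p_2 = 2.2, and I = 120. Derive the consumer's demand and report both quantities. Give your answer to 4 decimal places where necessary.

Thus q_1* = (6·p_2/p_1)² — independent of I — with the rest of income spent on q_2.
Plugging in: q_1* = (6·2.2/12.8)² = 1.0635, q_2* = 48.358.

q_1* = 1.0635, q_2* = 48.358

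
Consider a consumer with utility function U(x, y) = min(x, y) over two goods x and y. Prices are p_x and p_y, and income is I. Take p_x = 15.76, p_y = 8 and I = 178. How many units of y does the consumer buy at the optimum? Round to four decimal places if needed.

y* = 7.4916

Leontief preferences: the optimum is at the kink where x/1 = y/1, i.e. y = x.
Budget: p_x·x + p_y·x = I, so (p_x + p_y)·x = I.
Demand: x*(p_x,p_y,I) = I/(p_x + p_y), y* = I/(p_x + p_y).
Here 15.76 + 8 = 23.76, giving y* = 7.4916.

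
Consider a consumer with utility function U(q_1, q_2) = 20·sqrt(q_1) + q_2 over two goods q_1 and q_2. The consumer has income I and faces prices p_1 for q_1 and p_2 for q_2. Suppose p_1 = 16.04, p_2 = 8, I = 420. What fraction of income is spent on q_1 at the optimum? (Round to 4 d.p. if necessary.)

share on q_1 = 0.95

MU_q_1 = 10/√q_1, MU_q_2 = 1. Tangency: 10/√q_1 = p_1/p_2.
Thus q_1* = (10·p_2/p_1)² — independent of I — with the rest of income spent on q_2.
Plugging in: q_1* = (10·8/16.04)² = 24.8755, q_2* = 2.6247.
Expenditure on q_1: 16.04·24.8755 = 399.0025; share = 0.95.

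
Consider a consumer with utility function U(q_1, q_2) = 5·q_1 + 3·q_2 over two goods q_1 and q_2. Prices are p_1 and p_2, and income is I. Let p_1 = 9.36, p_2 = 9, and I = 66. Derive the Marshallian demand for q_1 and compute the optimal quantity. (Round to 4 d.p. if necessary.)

Perfect substitutes: compare marginal utility per dollar. 5/p_1 vs 3/p_2 → 0.5342 vs 0.3333.
q_1 gives more utility per dollar, so spend all income on q_1: q_1* = I/p_1, q_2* = 0.
Numerically: q_1* = 7.0513, q_2* = 0.

q_1* = 7.0513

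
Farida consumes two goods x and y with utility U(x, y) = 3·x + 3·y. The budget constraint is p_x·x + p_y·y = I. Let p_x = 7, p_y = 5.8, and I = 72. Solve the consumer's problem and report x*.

Perfect substitutes: compare marginal utility per dollar. 3/p_x vs 3/p_y → 0.4286 vs 0.5172.
y gives more utility per dollar, so spend all income on y: y* = I/p_y, x* = 0.
Numerically: x* = 0, y* = 12.4138.

x* = 0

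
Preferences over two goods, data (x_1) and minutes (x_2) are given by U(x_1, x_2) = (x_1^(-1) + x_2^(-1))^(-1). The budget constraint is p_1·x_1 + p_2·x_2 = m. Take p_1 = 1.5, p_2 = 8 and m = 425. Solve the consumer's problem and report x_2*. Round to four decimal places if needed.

x_2* = 37.0722

From the CES first-order condition, (x_2/x_1)^(2) = p_1/p_2.
Solve for the ratio: x_2/x_1 = [p_1/p_2]^(0.5).
With the ratio pinned down, the budget gives x_1* = m/(p_1 + p_2·(x_2/x_1)) and x_2* = (x_2/x_1)·x_1*.
Numerically x_2/x_1 = 0.433013, so x_1* = 425/(1.5 + 8·0.433013) = 85.6147 and x_2* = 0.433013·85.6147 = 37.0722.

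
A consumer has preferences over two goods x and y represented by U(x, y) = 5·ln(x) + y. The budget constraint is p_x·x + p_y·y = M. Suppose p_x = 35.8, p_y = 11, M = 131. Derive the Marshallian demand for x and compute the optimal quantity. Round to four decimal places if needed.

x* = 1.5363

MU_x = 5/x, MU_y = 1. Tangency: 5/x = p_x/p_y.
So x*(p_x,p_y) = 5·p_y/p_x, independent of income; and y* = (M − 5·p_y)/p_y.
At the given prices: x* = 5·11/35.8 = 1.5363.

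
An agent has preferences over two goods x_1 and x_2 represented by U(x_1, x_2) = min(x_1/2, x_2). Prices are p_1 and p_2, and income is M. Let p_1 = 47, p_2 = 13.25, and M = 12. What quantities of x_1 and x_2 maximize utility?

With perfect complements, no substitution: consume in ratio x_1:x_2 = 2:1.
Budget: p_1·x_1 + p_2·(1/2)·x_1 = M, so (2·p_1 + p_2)·x_1 = 2·M.
Demand: x_1*(p_1,p_2,M) = 2·M/(2·p_1 + p_2), x_2* = M/(2·p_1 + p_2).
Here 2·47 + 13.25 = 107.25, giving x_1* = 0.2238 and x_2* = 0.1119.

x_1* = 0.2238, x_2* = 0.1119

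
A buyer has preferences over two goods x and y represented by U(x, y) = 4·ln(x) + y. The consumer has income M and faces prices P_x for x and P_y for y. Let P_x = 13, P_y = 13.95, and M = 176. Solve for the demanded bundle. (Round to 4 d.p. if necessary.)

MU_x = 4/x, MU_y = 1. Tangency: 4/x = P_x/P_y.
So x*(P_x,P_y) = 4·P_y/P_x, independent of income; and y* = (M − 4·P_y)/P_y.
At the given prices: x* = 4·13.95/13 = 4.2923, and y* = 8.6165.

x* = 4.2923, y* = 8.6165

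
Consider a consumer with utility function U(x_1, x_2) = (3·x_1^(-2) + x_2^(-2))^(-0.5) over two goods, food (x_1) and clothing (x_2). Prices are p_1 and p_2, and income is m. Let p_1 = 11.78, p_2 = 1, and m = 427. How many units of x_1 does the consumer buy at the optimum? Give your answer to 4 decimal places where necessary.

x_1* = 31.9667

MRS = MU_x_1/MU_x_2 = 3·(x_2/x_1)^(3). Set equal to p_1/p_2.
Solve for the ratio: x_2/x_1 = [(1/3)·p_1/p_2]^(1/3).
Substitute x_2 = (x_2/x_1)·x_1 into the budget: x_1* = m/(p_1 + p_2·(x_2/x_1)).
Numerically x_2/x_1 = 1.57764, so x_1* = 427/(11.78 + 1·1.57764) = 31.9667.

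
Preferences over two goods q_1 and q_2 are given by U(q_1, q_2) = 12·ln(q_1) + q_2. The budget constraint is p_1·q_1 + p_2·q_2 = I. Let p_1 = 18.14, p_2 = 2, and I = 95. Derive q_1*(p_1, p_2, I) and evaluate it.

q_1* = 1.323

At the given prices: q_1* = 12·2/18.14 = 1.323.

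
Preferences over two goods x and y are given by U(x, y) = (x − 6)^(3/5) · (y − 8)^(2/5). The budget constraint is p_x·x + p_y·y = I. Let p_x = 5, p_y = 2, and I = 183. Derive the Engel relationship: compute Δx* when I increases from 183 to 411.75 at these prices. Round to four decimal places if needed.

Let x' = x−6, y' = y−8. MRS = (3/2)·y'/x' = p_x/p_y.
Substituting into the budget: x* = 6 + 0.6·(I − 6·p_x − 8·p_y)/p_x, and y* = 8 + 0.4·(…)/p_y.
Discretionary income = 183 − 6·5 − 8·2 = 137; x* = 6 + 0.6·137/5 = 22.44.
At I' = 411.75: x* = 49.89. Change: 49.89 − 22.44 = 27.45.

Δx* = 27.45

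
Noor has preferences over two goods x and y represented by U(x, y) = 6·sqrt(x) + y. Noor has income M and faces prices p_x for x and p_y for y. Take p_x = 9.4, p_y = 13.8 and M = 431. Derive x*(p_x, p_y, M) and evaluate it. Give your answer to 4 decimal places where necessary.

x* = 19.3975

Utility is quasi-linear in y; the FOC for x is 3/√x = p_x/p_y.
Thus x* = (3·p_y/p_x)² — independent of M — with the rest of income spent on y.
Plugging in: x* = (3·13.8/9.4)² = 19.3975.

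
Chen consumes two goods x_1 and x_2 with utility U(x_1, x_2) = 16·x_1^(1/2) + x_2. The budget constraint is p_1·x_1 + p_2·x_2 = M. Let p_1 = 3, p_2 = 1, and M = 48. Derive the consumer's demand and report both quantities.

x_1* = 7.1111, x_2* = 26.6667

MU_x_1 = 8/√x_1, MU_x_2 = 1. Tangency: 8/√x_1 = p_1/p_2.
Thus x_1* = (8·p_2/p_1)² — independent of M — with the rest of income spent on x_2.
Plugging in: x_1* = (8·1/3)² = 7.1111, x_2* = 26.6667.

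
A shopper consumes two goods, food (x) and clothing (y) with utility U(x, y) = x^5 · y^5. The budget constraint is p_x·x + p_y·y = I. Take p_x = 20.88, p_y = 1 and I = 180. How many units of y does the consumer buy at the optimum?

y* = 90

At p_x=20.88, p_y=1, I=180: y* = 0.5·180/1 = 90.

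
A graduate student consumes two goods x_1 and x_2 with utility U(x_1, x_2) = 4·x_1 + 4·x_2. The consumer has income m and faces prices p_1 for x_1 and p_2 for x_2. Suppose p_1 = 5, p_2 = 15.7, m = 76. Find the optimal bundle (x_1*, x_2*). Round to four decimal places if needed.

x_1* = 15.2, x_2* = 0

Linear utility — the consumer picks whichever good has higher MU/price: 4/5 = 0.8 vs 4/15.7 = 0.2548.
x_1 gives more utility per dollar, so spend all income on x_1: x_1* = m/p_1, x_2* = 0.
Numerically: x_1* = 15.2, x_2* = 0.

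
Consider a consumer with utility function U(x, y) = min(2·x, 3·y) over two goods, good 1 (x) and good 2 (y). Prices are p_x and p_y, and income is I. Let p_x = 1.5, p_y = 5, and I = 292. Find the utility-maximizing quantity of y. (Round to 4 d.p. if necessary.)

y* = 40.2759

With perfect complements, no substitution: consume in ratio x:y = 3:2.
Budget: p_x·x + p_y·(2/3)·x = I, so (3·p_x + 2·p_y)·x = 3·I.
Demand: x*(p_x,p_y,I) = 3·I/(3·p_x + 2·p_y), y* = 2·I/(3·p_x + 2·p_y).
Here 3·1.5 + 2·5 = 14.5, giving y* = 40.2759.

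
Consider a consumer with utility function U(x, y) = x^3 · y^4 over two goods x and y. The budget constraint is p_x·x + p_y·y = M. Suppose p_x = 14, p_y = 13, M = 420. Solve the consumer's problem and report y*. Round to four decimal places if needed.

The MRS is (3/4)·y/x. Set MRS = p_x/p_y.
So 3·p_y·y = 4·p_x·x; combined with the budget, a share 3/7 of income goes to x.
Demand: x*(p_x,p_y,M) = 3/7·M/p_x and y* = 4/7·M/p_y.
At p_x=14, p_y=13, M=420: y* = 4/7·420/13 = 18.4615.

y* = 18.4615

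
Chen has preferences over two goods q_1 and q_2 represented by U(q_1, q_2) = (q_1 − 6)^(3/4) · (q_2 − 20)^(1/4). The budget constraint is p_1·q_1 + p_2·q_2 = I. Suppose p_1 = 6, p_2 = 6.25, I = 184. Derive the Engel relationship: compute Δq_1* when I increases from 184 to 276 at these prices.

Δq_1* = 11.5

Let q_1' = q_1−6, q_2' = q_2−20. MRS = 3·q_2'/q_1' = p_1/p_2.
After buying the subsistence bundle (6, 20), a share 0.75 of the remaining income goes to q_1: q_1* = 6 + 0.75·(I − 6p_1 − 20p_2)/p_1.
Discretionary income = 184 − 6·6 − 20·6.25 = 23; q_1* = 6 + 0.75·23/6 = 8.875.
At I' = 276: q_1* = 20.375. Change: 20.375 − 8.875 = 11.5.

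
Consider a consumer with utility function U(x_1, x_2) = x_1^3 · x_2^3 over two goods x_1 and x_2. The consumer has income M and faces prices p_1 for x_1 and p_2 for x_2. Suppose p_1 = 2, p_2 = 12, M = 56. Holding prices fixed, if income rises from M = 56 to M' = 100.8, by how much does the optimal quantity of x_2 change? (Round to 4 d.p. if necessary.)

Δx_2* = 1.8667

Demand: x_1*(p_1,p_2,M) = 0.5·M/p_1 and x_2* = 0.5·M/p_2.
At p_1=2, p_2=12, M=56: x_2* = 0.5·56/12 = 2.3333.
At M' = 100.8: x_2* = 4.2. Change: 4.2 − 2.3333 = 1.8667.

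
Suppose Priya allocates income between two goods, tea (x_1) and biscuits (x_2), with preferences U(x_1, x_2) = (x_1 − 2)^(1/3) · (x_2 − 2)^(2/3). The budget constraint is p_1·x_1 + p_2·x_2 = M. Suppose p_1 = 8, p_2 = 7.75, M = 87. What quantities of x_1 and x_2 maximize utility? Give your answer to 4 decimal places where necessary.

x_1* = 4.3125, x_2* = 6.7742

MRS = (1/2)·(x_2−2)/(x_1−2). Tangency with p_1/p_2 gives x_2−2 = 2·(p_1/p_2)·(x_1−2).
Substituting into the budget: x_1* = 2 + 1/3·(M − 2·p_1 − 2·p_2)/p_1, and x_2* = 2 + 2/3·(…)/p_2.
Discretionary income = 87 − 2·8 − 2·7.75 = 55.5; x_1* = 2 + 1/3·55.5/8 = 4.3125; x_2* = 2 + 2/3·55.5/7.75 = 6.7742.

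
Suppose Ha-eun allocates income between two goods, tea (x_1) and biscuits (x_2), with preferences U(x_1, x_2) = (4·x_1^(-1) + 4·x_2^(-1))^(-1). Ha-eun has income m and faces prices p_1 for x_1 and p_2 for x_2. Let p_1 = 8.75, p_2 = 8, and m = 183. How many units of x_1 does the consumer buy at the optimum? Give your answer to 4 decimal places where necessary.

MRS = MU_x_1/MU_x_2 = (x_2/x_1)^(2). Set equal to p_1/p_2.
Solve for the ratio: x_2/x_1 = [p_1/p_2]^(0.5).
With the ratio pinned down, the budget gives x_1* = m/(p_1 + p_2·(x_2/x_1)) and x_2* = (x_2/x_1)·x_1*.
Numerically x_2/x_1 = 1.045825, so x_1* = 183/(8.75 + 8·1.045825) = 10.6914.

x_1* = 10.6914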